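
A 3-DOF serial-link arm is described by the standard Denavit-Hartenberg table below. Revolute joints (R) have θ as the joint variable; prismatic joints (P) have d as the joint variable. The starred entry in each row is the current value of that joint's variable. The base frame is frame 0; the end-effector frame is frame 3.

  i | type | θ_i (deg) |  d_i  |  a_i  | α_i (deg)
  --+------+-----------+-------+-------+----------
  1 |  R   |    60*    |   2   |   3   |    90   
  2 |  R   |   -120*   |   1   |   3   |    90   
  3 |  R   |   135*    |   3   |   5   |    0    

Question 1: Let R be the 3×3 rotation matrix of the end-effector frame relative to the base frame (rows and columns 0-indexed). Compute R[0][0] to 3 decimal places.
End-effector x-axis (col 0 of R) = (0.7891,-0.0474,0.6124)
R[0][0] = 0.7891

0.789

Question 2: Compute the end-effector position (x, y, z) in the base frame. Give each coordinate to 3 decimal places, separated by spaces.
4.263 -1.688 3.964

after link 1: o_1 = (1.5000, 2.5981, 2.0000)
after link 2: o_2 = (1.6160, 0.7990, -0.5981)
after link 3: o_3 = (4.2627, -1.6878, 3.9638)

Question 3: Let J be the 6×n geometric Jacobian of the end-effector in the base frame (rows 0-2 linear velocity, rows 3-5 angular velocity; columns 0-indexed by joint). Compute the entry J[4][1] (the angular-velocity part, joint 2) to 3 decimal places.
axis z_1 = (0.8660,-0.5000,0.0000); lever o_n−o_1 = (2.7627,-4.2859,1.9638)
cross product → J_v[:, 1] = (-0.9819,-1.7007,-2.3303)
J_ω[:, 1] = z_1
entry J[4][1] = -0.5000

-0.500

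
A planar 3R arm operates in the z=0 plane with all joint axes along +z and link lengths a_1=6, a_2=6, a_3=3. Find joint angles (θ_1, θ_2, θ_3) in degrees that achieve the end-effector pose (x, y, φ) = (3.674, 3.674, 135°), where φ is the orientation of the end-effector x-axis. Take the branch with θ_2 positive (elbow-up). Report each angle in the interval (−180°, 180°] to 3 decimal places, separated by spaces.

wrist centre = target − a_3·(cos φ, sin φ) = (5.7953, 1.5527)
cos θ_2 = (35.9966−6²−6²)/(2·6·6) = -0.5000; θ_2 = 120.0032° (elbow-up)
β = atan2(1.5527,5.7953) = 14.9984°; ψ = atan2(5.1960,2.9997) = 60.0016°
θ_1 = β − ψ = -45.0032°
θ_3 = φ − θ_1 − θ_2 = 60.0000° (wrapped to (-180°,180°])

-45.003 120.003 60.000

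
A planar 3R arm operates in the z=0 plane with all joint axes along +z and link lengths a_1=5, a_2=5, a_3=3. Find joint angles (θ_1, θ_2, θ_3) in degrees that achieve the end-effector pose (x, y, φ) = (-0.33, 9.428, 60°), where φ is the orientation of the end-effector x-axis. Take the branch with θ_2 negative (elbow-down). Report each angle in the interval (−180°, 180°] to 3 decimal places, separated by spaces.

wrist centre = target − a_3·(cos φ, sin φ) = (-1.8300, 6.8299)
cos θ_2 = (49.9968−5²−5²)/(2·5·5) = -0.0001; θ_2 = -90.0037° (elbow-down)
β = atan2(6.8299,-1.8300) = 104.9994°; ψ = atan2(-5.0000,4.9997) = -45.0019°
θ_1 = β − ψ = 150.0013°
θ_3 = φ − θ_1 − θ_2 = 0.0024° (wrapped to (-180°,180°])

150.001 -90.004 0.002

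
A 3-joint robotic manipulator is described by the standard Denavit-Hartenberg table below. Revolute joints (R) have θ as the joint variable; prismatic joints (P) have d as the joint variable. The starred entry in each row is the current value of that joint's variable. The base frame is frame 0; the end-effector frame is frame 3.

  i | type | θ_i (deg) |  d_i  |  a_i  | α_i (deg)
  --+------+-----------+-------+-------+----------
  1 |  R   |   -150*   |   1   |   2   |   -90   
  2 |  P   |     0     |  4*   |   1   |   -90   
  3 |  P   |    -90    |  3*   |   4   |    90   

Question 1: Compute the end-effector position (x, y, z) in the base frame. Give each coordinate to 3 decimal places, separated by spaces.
after link 1: o_1 = (-1.7321, -1.0000, 1.0000)
after link 2: o_2 = (-0.5981, -4.9641, 1.0000)
after link 3: o_3 = (1.4019, -8.4282, -2.0000)

1.402 -8.428 -2.000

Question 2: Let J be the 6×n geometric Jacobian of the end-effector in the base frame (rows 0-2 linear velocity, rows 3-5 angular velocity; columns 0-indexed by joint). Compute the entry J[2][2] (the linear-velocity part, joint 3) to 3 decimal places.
prismatic axis z_2 = (0.0000,-0.0000,-1.0000)
J_v[:, 2] = z_2; J_ω[:, 2] = (0,0,0)
entry J[2][2] = -1.0000

-1.000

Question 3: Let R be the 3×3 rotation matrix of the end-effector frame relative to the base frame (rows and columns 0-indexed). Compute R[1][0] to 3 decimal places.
End-effector x-axis (col 0 of R) = (0.5000,-0.8660,0.0000)
R[1][0] = -0.8660

-0.866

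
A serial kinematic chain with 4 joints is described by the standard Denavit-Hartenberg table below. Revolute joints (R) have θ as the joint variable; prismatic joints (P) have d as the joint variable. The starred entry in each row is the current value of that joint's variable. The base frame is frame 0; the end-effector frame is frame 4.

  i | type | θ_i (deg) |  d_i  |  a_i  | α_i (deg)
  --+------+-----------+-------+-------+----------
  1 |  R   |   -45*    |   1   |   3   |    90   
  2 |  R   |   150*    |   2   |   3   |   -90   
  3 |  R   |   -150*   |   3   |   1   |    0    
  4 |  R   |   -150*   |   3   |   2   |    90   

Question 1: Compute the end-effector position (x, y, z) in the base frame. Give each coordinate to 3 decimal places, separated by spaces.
-2.462 1.376 -2.629

after link 1: o_1 = (2.1213, -2.1213, 1.0000)
after link 2: o_2 = (-1.1300, -1.6984, 2.5000)
after link 3: o_3 = (-2.0139, -1.5216, -0.5311)
after link 4: o_4 = (-2.4622, 1.3761, -2.6292)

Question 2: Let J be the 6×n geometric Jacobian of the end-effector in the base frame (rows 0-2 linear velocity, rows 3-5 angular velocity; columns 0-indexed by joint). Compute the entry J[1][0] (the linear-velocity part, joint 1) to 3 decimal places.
axis z_0 = ẑ; lever o_n−o_0 = (-2.4622,1.3761,-2.6292)
cross product → J_v[:, 0] = (-1.3761,-2.4622,0.0000)
J_ω[:, 0] = z_0
entry J[1][0] = -2.4622

-2.462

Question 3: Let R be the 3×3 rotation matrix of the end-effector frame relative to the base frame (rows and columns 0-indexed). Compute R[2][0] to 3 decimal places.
0.250

End-effector x-axis (col 0 of R) = (0.3062,0.9186,0.2500)
R[2][0] = 0.2500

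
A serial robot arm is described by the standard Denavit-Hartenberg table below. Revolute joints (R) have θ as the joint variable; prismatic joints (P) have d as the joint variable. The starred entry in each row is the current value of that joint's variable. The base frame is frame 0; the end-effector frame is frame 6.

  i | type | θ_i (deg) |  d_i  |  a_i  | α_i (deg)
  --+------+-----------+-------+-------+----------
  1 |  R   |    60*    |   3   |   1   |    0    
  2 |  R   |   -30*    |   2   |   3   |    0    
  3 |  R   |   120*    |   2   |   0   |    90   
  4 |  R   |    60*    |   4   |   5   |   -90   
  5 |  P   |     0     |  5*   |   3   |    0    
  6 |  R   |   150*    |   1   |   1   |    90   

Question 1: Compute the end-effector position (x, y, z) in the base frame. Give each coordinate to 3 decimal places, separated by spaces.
6.259 4.583 16.178

after link 1: o_1 = (0.5000, 0.8660, 3.0000)
after link 2: o_2 = (3.0981, 2.3660, 5.0000)
after link 3: o_3 = (3.0981, 2.3660, 7.0000)
after link 4: o_4 = (2.9330, 7.0801, 11.3301)
after link 5: o_5 = (5.3840, 5.6651, 16.4282)
after link 6: o_6 = (6.2590, 4.5825, 16.1782)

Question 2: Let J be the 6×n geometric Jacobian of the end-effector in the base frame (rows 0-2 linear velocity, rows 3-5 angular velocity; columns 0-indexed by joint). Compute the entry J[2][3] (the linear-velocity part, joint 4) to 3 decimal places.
-1.629

axis z_3 = (0.5000,0.8660,0.0000); lever o_n−o_3 = (3.1609,2.2165,9.1782)
cross product → J_v[:, 3] = (7.9486,-4.5891,-1.6292)
J_ω[:, 3] = z_3
entry J[2][3] = -1.6292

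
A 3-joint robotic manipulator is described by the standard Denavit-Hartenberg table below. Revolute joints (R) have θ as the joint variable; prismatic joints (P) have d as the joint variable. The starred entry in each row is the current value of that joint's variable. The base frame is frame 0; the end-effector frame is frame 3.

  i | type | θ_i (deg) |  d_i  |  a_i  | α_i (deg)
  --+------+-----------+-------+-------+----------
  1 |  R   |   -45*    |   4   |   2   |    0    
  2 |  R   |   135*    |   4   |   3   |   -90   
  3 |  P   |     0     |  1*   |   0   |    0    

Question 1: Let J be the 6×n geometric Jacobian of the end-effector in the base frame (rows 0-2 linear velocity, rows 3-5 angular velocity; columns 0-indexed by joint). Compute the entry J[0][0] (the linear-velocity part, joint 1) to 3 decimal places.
-1.586

axis z_0 = ẑ; lever o_n−o_0 = (0.4142,1.5858,8.0000)
cross product → J_v[:, 0] = (-1.5858,0.4142,0.0000)
J_ω[:, 0] = z_0
entry J[0][0] = -1.5858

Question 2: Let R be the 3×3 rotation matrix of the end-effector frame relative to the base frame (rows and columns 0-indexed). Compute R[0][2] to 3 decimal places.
-1.000

End-effector z-axis (col 2 of R) = (-1.0000,0.0000,0.0000)
R[0][2] = -1.0000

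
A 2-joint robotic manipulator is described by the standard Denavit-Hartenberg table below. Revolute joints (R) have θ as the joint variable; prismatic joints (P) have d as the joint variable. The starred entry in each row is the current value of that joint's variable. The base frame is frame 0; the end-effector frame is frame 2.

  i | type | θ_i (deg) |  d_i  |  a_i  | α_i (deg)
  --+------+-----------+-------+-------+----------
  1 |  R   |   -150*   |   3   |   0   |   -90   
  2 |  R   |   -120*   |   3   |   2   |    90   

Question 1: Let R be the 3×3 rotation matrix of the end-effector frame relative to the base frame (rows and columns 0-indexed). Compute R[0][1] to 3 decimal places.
End-effector y-axis (col 1 of R) = (0.5000,-0.8660,0.0000)
R[0][1] = 0.5000

0.500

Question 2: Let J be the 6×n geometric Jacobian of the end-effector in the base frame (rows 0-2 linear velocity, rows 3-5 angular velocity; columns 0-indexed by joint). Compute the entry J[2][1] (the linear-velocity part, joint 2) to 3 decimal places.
1.000

axis z_1 = (0.5000,-0.8660,0.0000); lever o_n−o_1 = (2.3660,-2.0981,1.7321)
cross product → J_v[:, 1] = (-1.5000,-0.8660,1.0000)
J_ω[:, 1] = z_1
entry J[2][1] = 1.0000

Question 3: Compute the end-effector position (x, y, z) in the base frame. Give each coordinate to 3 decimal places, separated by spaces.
after link 1: o_1 = (0.0000, 0.0000, 3.0000)
after link 2: o_2 = (2.3660, -2.0981, 4.7321)

2.366 -2.098 4.732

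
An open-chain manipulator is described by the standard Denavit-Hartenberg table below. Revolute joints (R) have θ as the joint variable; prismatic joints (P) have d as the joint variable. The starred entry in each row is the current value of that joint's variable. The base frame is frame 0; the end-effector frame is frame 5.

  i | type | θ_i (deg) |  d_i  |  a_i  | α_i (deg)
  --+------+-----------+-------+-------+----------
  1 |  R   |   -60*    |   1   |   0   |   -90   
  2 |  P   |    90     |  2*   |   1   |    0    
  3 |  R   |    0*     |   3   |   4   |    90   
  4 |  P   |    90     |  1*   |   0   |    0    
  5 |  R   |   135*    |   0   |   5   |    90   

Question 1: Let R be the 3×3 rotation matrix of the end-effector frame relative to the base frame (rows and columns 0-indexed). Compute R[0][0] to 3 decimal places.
End-effector x-axis (col 0 of R) = (-0.6124,-0.3536,0.7071)
R[0][0] = -0.6124

-0.612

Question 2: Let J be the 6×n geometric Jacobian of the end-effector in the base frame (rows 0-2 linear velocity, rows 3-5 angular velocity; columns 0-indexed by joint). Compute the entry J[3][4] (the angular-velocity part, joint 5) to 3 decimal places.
axis z_4 = (0.5000,-0.8660,0.0000); lever o_n−o_4 = (-3.0619,-1.7678,3.5355)
cross product → J_v[:, 4] = (-3.0619,-1.7678,-3.5355)
J_ω[:, 4] = z_4
entry J[3][4] = 0.5000

0.500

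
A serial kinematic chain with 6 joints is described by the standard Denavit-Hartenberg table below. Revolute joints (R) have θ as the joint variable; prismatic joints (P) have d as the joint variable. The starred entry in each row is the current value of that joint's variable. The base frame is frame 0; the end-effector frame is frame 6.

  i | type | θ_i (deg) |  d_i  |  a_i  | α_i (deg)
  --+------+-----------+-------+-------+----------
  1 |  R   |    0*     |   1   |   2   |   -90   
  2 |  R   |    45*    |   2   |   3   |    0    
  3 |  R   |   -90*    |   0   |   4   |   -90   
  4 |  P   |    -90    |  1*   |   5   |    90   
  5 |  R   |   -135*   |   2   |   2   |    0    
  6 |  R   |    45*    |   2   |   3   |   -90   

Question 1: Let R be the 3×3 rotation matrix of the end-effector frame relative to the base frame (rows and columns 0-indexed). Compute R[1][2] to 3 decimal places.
1.000

End-effector z-axis (col 2 of R) = (-0.0000,1.0000,0.0000)
R[1][2] = 1.0000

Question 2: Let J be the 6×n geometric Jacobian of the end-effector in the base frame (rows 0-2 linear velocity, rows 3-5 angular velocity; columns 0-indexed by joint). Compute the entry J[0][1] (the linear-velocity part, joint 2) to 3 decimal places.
axis z_1 = (0.0000,1.0000,0.0000); lever o_n−o_1 = (-0.2929,5.5858,0.2929)
cross product → J_v[:, 1] = (0.2929,-0.0000,0.2929)
J_ω[:, 1] = z_1
entry J[0][1] = 0.2929

0.293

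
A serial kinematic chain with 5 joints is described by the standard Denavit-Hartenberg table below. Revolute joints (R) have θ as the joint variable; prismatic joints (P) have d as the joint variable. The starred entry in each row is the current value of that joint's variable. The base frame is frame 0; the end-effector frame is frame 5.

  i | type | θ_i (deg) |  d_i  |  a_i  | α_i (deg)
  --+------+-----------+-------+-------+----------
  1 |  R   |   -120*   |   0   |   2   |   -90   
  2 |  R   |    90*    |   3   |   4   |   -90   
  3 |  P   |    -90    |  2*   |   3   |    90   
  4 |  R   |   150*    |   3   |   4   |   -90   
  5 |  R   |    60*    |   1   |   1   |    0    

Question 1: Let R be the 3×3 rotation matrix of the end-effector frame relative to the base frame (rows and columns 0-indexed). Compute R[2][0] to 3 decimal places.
-0.866

End-effector x-axis (col 0 of R) = (-0.2500,0.4330,-0.8660)
R[2][0] = -0.8660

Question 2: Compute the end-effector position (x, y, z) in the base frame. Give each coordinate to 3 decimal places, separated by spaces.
2.080 0.397 -1.866

after link 1: o_1 = (-1.0000, -1.7321, 0.0000)
after link 2: o_2 = (1.5981, -3.2321, -4.0000)
after link 3: o_3 = (5.1962, -3.0000, -4.0000)
after link 4: o_4 = (3.1962, 0.4641, -1.0000)
after link 5: o_5 = (2.0801, 0.3971, -1.8660)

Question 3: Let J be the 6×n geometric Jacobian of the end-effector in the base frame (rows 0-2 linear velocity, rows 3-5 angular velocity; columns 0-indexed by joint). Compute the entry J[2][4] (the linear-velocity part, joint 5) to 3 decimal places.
-0.500

axis z_4 = (-0.8660,-0.5000,0.0000); lever o_n−o_4 = (-1.1160,-0.0670,-0.8660)
cross product → J_v[:, 4] = (0.4330,-0.7500,-0.5000)
J_ω[:, 4] = z_4
entry J[2][4] = -0.5000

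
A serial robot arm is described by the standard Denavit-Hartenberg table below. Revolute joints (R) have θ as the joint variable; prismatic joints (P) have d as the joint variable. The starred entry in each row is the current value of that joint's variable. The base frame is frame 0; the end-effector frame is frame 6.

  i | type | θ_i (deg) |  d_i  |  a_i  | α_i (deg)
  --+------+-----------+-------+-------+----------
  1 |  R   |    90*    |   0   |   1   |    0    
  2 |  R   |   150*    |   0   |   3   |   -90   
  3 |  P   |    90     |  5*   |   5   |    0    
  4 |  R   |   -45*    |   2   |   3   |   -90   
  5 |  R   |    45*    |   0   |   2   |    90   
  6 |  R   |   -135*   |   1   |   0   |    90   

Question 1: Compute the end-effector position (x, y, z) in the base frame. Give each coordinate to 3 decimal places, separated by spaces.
after link 1: o_1 = (0.0000, 1.0000, 0.0000)
after link 2: o_2 = (-1.5000, -1.5981, 0.0000)
after link 3: o_3 = (2.8301, -4.0981, -5.0000)
after link 4: o_4 = (3.5015, -6.9352, -7.1213)
after link 5: o_5 = (1.7768, -7.0941, -8.1213)
after link 6: o_6 = (2.1391, -7.8807, -8.6213)

2.139 -7.881 -8.621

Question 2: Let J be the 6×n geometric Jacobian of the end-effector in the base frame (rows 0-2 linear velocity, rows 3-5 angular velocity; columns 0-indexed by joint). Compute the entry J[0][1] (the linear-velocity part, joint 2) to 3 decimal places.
8.881

axis z_1 = (0.0000,0.0000,1.0000); lever o_n−o_1 = (2.1391,-8.8807,-8.6213)
cross product → J_v[:, 1] = (8.8807,2.1391,-0.0000)
J_ω[:, 1] = z_1
entry J[0][1] = 8.8807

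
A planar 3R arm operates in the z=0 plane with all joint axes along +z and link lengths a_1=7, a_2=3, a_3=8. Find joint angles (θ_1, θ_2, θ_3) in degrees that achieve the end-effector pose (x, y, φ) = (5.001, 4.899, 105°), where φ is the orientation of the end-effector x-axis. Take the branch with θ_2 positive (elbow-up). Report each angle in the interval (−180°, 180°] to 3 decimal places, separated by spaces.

-44.997 89.991 60.006

wrist centre = target − a_3·(cos φ, sin φ) = (7.0716, -2.8284)
cos θ_2 = (58.0067−7²−3²)/(2·7·3) = 0.0002; θ_2 = 89.9908° (elbow-up)
β = atan2(-2.8284,7.0716) = -21.7999°; ψ = atan2(3.0000,7.0005) = 23.1972°
θ_1 = β − ψ = -44.9971°
θ_3 = φ − θ_1 − θ_2 = 60.0063° (wrapped to (-180°,180°])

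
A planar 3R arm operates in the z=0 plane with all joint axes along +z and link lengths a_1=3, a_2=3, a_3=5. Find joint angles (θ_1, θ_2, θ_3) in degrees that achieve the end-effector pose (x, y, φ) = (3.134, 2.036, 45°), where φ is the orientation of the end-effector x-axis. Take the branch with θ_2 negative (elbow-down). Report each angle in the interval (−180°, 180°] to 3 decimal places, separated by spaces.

wrist centre = target − a_3·(cos φ, sin φ) = (-0.4015, -1.4995)
cos θ_2 = (2.4098−3²−3²)/(2·3·3) = -0.8661; θ_2 = -150.0109° (elbow-down)
β = atan2(-1.4995,-0.4015) = -104.9906°; ψ = atan2(-1.4995,0.4016) = -75.0054°
θ_1 = β − ψ = -29.9851°
θ_3 = φ − θ_1 − θ_2 = -135.0040° (wrapped to (-180°,180°])

-29.985 -150.011 -135.004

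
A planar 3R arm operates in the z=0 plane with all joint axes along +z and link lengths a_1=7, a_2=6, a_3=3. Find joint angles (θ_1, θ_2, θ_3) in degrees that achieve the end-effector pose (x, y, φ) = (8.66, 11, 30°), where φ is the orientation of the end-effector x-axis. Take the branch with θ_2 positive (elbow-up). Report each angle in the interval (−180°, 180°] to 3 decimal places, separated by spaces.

wrist centre = target − a_3·(cos φ, sin φ) = (6.0619, 9.5000)
cos θ_2 = (126.9969−7²−6²)/(2·7·6) = 0.5000; θ_2 = 60.0024° (elbow-up)
β = atan2(9.5000,6.0619) = 57.4582°; ψ = atan2(5.1963,9.9998) = 27.4582°
θ_1 = β − ψ = 30.0000°
θ_3 = φ − θ_1 − θ_2 = -60.0024° (wrapped to (-180°,180°])

30.000 60.002 -60.002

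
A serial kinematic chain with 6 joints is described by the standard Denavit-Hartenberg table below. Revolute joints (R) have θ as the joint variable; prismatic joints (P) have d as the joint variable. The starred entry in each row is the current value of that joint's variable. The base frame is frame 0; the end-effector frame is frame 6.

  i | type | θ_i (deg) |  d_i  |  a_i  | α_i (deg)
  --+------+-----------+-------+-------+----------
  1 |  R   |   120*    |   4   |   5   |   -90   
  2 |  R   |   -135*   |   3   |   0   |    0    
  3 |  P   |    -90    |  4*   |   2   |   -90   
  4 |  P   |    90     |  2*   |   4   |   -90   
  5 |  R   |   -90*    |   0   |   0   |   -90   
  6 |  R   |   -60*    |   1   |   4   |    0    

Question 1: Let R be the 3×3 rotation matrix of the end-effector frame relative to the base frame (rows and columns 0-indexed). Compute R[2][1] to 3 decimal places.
End-effector y-axis (col 1 of R) = (0.4830,-0.8365,0.2588)
R[2][1] = 0.2588

0.259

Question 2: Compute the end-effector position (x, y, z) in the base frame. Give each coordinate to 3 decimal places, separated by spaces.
-3.335 1.777 7.864

after link 1: o_1 = (-2.5000, 4.3301, 4.0000)
after link 2: o_2 = (-5.0981, 2.8301, 4.0000)
after link 3: o_3 = (-7.8551, -0.3946, 2.5858)
after link 4: o_4 = (-3.6839, 0.3806, 4.0000)
after link 5: o_5 = (-3.6839, 0.3806, 4.0000)
after link 6: o_6 = (-3.3355, 1.7772, 7.8637)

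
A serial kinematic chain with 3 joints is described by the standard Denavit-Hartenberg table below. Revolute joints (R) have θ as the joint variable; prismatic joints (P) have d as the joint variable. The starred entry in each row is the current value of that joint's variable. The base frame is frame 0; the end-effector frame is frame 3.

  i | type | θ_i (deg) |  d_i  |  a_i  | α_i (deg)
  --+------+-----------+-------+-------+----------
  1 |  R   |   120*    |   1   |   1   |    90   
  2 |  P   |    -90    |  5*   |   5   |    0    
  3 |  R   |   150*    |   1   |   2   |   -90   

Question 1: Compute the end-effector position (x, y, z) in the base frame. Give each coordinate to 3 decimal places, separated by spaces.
after link 1: o_1 = (-0.5000, 0.8660, 1.0000)
after link 2: o_2 = (3.8301, 3.3660, -4.0000)
after link 3: o_3 = (4.1962, 4.7321, -2.2679)

4.196 4.732 -2.268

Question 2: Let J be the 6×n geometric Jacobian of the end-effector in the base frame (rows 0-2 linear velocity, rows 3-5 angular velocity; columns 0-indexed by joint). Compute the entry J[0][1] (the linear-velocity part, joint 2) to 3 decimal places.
0.866

prismatic axis z_1 = (0.8660,0.5000,0.0000)
J_v[:, 1] = z_1; J_ω[:, 1] = (0,0,0)
entry J[0][1] = 0.8660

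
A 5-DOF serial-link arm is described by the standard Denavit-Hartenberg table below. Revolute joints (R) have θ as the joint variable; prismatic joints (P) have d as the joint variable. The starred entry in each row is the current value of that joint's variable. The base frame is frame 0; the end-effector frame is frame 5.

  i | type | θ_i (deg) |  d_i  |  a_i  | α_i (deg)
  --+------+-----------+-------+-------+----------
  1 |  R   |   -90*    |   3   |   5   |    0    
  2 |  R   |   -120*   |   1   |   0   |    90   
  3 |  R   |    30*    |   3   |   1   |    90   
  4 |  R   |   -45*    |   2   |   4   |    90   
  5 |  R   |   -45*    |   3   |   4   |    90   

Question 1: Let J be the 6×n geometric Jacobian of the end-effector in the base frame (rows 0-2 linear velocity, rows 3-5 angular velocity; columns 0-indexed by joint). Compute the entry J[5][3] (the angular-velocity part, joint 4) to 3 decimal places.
axis z_3 = (-0.4330,0.2500,-0.8660); lever o_n−o_3 = (-5.1465,-5.0536,2.0710)
cross product → J_v[:, 3] = (-3.8588,5.3538,3.4749)
J_ω[:, 3] = z_3
entry J[5][3] = -0.8660

-0.866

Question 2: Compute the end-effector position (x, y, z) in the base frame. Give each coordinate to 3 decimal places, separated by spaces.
after link 1: o_1 = (0.0000, -5.0000, 3.0000)
after link 2: o_2 = (0.0000, -5.0000, 4.0000)
after link 3: o_3 = (0.7500, -1.9689, 4.5000)
after link 4: o_4 = (-3.6516, -2.6937, 4.1822)
after link 5: o_5 = (-4.3965, -7.0225, 6.5710)

-4.396 -7.022 6.571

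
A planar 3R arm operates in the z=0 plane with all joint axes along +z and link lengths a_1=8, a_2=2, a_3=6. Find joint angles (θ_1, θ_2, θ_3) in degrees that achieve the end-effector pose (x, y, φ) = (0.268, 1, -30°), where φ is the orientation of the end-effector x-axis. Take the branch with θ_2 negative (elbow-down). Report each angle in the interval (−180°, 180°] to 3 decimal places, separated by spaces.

wrist centre = target − a_3·(cos φ, sin φ) = (-4.9282, 4.0000)
cos θ_2 = (40.2867−8²−2²)/(2·8·2) = -0.8660; θ_2 = -150.0018° (elbow-down)
β = atan2(4.0000,-4.9282) = 140.9350°; ψ = atan2(-0.9999,6.2679) = -9.0642°
θ_1 = β − ψ = 149.9993°
θ_3 = φ − θ_1 − θ_2 = -29.9975° (wrapped to (-180°,180°])

149.999 -150.002 -29.997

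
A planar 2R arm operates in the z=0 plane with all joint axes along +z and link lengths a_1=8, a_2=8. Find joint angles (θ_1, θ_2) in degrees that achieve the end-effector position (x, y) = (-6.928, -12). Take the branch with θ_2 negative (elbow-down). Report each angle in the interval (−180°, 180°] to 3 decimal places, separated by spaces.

cos θ_2 = (191.9972−8²−8²)/(2·8·8) = 0.5000; θ_2 = -60.0015° (elbow-down)
β = atan2(-12.0000,-6.9280) = -119.9993°; ψ = atan2(-6.9283,11.9998) = -30.0007°
θ_1 = β − ψ = -89.9985°

-89.999 -60.001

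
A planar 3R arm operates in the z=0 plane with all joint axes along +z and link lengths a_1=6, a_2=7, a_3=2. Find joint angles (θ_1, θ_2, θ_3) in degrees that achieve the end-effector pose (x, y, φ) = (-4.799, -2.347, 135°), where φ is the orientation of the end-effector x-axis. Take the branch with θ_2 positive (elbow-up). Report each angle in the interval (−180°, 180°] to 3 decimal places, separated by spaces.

wrist centre = target − a_3·(cos φ, sin φ) = (-3.3848, -3.7612)
cos θ_2 = (25.6035−6²−7²)/(2·6·7) = -0.7071; θ_2 = 134.9995° (elbow-up)
β = atan2(-3.7612,-3.3848) = -131.9846°; ψ = atan2(4.9498,1.0503) = 78.0201°
θ_1 = β − ψ = -210.0048°
θ_3 = φ − θ_1 − θ_2 = -149.9948° (wrapped to (-180°,180°])

149.995 135.000 -149.995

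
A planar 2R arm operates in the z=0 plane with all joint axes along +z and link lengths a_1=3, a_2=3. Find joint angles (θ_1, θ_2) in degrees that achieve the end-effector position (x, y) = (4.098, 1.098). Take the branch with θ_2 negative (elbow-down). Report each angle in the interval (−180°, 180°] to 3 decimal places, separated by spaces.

cos θ_2 = (17.9992−3²−3²)/(2·3·3) = -0.0000; θ_2 = -90.0025° (elbow-down)
β = atan2(1.0980,4.0980) = 14.9993°; ψ = atan2(-3.0000,2.9999) = -45.0013°
θ_1 = β − ψ = 60.0005°

60.001 -90.003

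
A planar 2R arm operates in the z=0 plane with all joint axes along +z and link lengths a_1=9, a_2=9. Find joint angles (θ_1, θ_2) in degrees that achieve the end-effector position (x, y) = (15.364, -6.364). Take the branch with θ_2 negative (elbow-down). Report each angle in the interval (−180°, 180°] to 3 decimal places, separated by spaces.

cos θ_2 = (276.5530−9²−9²)/(2·9·9) = 0.7071; θ_2 = -44.9992° (elbow-down)
β = atan2(-6.3640,15.3640) = -22.5001°; ψ = atan2(-6.3639,15.3641) = -22.4996°
θ_1 = β − ψ = -0.0005°

-0.000 -44.999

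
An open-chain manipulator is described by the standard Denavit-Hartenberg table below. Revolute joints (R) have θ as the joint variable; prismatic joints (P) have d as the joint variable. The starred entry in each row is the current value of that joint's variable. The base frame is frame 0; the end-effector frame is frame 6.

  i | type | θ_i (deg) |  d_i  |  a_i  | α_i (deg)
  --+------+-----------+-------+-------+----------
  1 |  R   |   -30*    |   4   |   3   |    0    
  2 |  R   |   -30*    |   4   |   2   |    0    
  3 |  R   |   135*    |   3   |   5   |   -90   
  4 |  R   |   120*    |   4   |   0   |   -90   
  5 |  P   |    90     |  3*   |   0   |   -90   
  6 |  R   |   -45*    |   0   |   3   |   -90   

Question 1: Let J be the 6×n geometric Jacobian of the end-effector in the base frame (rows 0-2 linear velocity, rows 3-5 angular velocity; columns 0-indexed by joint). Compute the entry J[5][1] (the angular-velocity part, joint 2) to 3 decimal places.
axis z_1 = (0.0000,0.0000,1.0000); lever o_n−o_1 = (-0.6685,-0.7003,9.5607)
cross product → J_v[:, 1] = (0.7003,-0.6685,0.0000)
J_ω[:, 1] = z_1
entry J[5][1] = 1.0000

1.000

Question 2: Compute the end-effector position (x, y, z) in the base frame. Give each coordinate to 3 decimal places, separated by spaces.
1.930 -2.200 13.561

after link 1: o_1 = (2.5981, -1.5000, 4.0000)
after link 2: o_2 = (3.5981, -3.2321, 8.0000)
after link 3: o_3 = (4.8922, 1.5976, 11.0000)
after link 4: o_4 = (1.0285, 2.6329, 11.0000)
after link 5: o_5 = (0.3560, 0.1233, 12.5000)
after link 6: o_6 = (1.9296, -2.2003, 13.5607)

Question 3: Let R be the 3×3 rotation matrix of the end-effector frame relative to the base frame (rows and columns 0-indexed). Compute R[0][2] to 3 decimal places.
End-effector z-axis (col 2 of R) = (0.8415,0.4085,-0.3536)
R[0][2] = 0.8415

0.842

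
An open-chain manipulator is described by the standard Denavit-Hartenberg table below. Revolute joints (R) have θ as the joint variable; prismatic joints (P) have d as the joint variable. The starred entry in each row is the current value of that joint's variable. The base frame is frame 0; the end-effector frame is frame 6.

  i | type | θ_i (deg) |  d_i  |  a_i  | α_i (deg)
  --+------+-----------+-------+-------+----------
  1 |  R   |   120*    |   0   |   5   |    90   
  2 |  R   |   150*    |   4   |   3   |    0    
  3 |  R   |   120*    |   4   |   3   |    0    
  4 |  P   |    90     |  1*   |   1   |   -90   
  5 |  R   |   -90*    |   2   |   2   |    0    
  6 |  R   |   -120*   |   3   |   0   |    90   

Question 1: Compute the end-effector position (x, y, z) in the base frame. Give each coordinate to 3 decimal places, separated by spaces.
7.825 8.446 3.500

after link 1: o_1 = (-2.5000, 4.3301, 0.0000)
after link 2: o_2 = (2.2631, 4.0801, 1.5000)
after link 3: o_3 = (5.7272, 6.0801, -1.5000)
after link 4: o_4 = (6.0933, 7.4462, -1.5000)
after link 5: o_5 = (7.8253, 8.4462, 0.5000)
after link 6: o_6 = (7.8253, 8.4462, 3.5000)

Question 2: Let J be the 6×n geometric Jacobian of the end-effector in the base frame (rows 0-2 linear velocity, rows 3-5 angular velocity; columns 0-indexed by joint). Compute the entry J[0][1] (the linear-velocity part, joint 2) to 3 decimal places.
1.750

axis z_1 = (0.8660,0.5000,0.0000); lever o_n−o_1 = (10.3253,4.1160,3.5000)
cross product → J_v[:, 1] = (1.7500,-3.0311,-1.5981)
J_ω[:, 1] = z_1
entry J[0][1] = 1.7500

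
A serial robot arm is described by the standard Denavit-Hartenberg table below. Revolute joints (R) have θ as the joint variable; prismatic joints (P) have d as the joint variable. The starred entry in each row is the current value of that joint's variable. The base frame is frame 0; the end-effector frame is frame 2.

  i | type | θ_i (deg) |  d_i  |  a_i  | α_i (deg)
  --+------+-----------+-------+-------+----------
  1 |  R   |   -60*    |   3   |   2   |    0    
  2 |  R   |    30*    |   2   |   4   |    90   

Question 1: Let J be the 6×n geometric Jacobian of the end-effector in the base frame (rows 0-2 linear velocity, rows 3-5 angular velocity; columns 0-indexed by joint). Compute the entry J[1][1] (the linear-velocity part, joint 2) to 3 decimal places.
3.464

axis z_1 = (0.0000,0.0000,1.0000); lever o_n−o_1 = (3.4641,-2.0000,2.0000)
cross product → J_v[:, 1] = (2.0000,3.4641,-0.0000)
J_ω[:, 1] = z_1
entry J[1][1] = 3.4641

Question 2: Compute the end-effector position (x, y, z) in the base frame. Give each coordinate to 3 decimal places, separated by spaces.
after link 1: o_1 = (1.0000, -1.7321, 3.0000)
after link 2: o_2 = (4.4641, -3.7321, 5.0000)

4.464 -3.732 5.000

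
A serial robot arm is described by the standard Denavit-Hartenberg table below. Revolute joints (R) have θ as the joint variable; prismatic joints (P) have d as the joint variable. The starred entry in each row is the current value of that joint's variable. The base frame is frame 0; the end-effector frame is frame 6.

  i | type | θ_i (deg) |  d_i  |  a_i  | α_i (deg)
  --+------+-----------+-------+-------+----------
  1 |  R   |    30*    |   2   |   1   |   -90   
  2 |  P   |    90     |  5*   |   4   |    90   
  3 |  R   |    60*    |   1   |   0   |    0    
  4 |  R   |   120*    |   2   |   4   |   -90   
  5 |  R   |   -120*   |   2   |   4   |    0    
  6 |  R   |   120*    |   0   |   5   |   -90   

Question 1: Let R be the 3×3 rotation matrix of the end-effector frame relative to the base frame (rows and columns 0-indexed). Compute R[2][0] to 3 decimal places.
End-effector x-axis (col 0 of R) = (-0.0000,0.0000,1.0000)
R[2][0] = 1.0000

1.000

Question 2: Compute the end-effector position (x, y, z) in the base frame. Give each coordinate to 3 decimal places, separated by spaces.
after link 1: o_1 = (0.8660, 0.5000, 2.0000)
after link 2: o_2 = (-1.6340, 4.8301, -2.0000)
after link 3: o_3 = (-0.7679, 5.3301, -2.0000)
after link 4: o_4 = (0.9641, 6.3301, 2.0000)
after link 5: o_5 = (4.9641, 6.3301, 0.0000)
after link 6: o_6 = (4.9641, 6.3301, 5.0000)

4.964 6.330 5.000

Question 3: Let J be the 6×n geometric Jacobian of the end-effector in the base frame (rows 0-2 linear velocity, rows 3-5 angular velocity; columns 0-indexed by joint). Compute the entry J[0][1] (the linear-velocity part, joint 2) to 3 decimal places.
-0.500

prismatic axis z_1 = (-0.5000,0.8660,0.0000)
J_v[:, 1] = z_1; J_ω[:, 1] = (0,0,0)
entry J[0][1] = -0.5000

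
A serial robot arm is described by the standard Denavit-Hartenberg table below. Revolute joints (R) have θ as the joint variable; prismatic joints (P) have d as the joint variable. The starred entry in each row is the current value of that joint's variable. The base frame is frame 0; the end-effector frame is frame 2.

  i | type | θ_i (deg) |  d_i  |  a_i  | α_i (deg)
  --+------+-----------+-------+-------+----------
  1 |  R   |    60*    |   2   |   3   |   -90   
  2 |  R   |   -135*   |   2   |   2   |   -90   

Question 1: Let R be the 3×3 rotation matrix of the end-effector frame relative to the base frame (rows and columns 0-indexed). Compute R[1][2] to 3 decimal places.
0.612

End-effector z-axis (col 2 of R) = (0.3536,0.6124,0.7071)
R[1][2] = 0.6124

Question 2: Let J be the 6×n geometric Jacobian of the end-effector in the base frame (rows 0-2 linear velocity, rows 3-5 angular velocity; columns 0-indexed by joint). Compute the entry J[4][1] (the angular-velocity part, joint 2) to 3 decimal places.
axis z_1 = (-0.8660,0.5000,0.0000); lever o_n−o_1 = (-2.4392,-0.2247,1.4142)
cross product → J_v[:, 1] = (0.7071,1.2247,1.4142)
J_ω[:, 1] = z_1
entry J[4][1] = 0.5000

0.500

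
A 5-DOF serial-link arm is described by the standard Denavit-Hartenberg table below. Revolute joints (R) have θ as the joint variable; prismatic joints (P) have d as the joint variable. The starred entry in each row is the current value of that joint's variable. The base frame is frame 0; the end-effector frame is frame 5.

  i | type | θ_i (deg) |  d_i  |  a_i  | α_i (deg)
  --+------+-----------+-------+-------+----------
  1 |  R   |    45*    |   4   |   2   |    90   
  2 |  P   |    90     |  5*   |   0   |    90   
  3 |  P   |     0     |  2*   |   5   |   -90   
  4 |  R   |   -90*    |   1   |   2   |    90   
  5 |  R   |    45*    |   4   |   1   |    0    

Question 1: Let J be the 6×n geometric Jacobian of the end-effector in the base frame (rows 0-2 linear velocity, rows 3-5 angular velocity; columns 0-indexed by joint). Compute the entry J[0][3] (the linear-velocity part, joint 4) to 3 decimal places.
axis z_3 = (0.7071,-0.7071,0.0000); lever o_n−o_3 = (3.1213,0.7071,-4.0000)
cross product → J_v[:, 3] = (2.8284,2.8284,2.7071)
J_ω[:, 3] = z_3
entry J[0][3] = 2.8284

2.828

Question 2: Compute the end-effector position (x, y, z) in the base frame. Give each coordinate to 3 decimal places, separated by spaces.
9.485 -0.000 5.000

after link 1: o_1 = (1.4142, 1.4142, 4.0000)
after link 2: o_2 = (4.9497, -2.1213, 4.0000)
after link 3: o_3 = (6.3640, -0.7071, 9.0000)
after link 4: o_4 = (8.4853, -0.0000, 9.0000)
after link 5: o_5 = (9.4853, -0.0000, 5.0000)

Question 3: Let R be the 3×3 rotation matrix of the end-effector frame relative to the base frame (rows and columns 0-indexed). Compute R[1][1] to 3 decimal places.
End-effector y-axis (col 1 of R) = (0.0000,-1.0000,0.0000)
R[1][1] = -1.0000

-1.000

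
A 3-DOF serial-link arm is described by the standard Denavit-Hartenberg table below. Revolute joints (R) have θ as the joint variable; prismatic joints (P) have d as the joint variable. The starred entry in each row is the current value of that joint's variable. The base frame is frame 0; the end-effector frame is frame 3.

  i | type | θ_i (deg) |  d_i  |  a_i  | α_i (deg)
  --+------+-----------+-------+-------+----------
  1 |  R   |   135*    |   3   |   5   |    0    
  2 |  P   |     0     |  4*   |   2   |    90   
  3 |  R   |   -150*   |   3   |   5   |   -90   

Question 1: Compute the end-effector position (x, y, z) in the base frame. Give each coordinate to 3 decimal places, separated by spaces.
after link 1: o_1 = (-3.5355, 3.5355, 3.0000)
after link 2: o_2 = (-4.9497, 4.9497, 7.0000)
after link 3: o_3 = (0.2334, 4.0092, 4.5000)

0.233 4.009 4.500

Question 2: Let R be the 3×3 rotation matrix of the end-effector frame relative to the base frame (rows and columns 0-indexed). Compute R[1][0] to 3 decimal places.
End-effector x-axis (col 0 of R) = (0.6124,-0.6124,-0.5000)
R[1][0] = -0.6124

-0.612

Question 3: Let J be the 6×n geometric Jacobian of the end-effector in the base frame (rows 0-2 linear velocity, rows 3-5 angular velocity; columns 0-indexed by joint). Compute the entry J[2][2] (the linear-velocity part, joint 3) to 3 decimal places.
-4.330

axis z_2 = (0.7071,0.7071,0.0000); lever o_n−o_2 = (5.1832,-0.9405,-2.5000)
cross product → J_v[:, 2] = (-1.7678,1.7678,-4.3301)
J_ω[:, 2] = z_2
entry J[2][2] = -4.3301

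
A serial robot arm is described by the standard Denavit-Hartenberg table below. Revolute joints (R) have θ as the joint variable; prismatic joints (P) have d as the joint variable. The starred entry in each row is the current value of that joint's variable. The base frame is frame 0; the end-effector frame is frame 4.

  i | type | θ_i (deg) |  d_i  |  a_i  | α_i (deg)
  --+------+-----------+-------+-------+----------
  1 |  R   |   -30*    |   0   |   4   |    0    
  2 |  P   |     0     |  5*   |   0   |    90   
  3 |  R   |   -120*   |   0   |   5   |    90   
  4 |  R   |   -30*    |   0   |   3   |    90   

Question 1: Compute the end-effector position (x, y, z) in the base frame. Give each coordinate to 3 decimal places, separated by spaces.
0.924 1.199 -1.580

after link 1: o_1 = (3.4641, -2.0000, 0.0000)
after link 2: o_2 = (3.4641, -2.0000, 5.0000)
after link 3: o_3 = (1.2990, -0.7500, 0.6699)
after link 4: o_4 = (0.9240, 1.1986, -1.5801)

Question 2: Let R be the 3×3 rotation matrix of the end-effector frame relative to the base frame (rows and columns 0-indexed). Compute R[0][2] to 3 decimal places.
0.650

End-effector z-axis (col 2 of R) = (0.6495,0.6250,0.4330)
R[0][2] = 0.6495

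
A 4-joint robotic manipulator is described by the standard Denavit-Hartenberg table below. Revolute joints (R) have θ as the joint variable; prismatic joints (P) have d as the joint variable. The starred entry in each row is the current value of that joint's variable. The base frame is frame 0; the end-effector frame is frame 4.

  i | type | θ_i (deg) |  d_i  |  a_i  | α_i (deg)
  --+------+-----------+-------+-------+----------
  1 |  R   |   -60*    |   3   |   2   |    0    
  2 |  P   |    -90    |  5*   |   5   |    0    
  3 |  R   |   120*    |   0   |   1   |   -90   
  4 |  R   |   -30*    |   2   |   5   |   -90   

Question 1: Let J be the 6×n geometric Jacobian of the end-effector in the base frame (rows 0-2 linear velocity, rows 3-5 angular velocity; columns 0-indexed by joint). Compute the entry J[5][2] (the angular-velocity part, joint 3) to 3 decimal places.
axis z_2 = (0.0000,0.0000,1.0000); lever o_n−o_2 = (5.6160,-0.9330,2.5000)
cross product → J_v[:, 2] = (0.9330,5.6160,-0.0000)
J_ω[:, 2] = z_2
entry J[5][2] = 1.0000

1.000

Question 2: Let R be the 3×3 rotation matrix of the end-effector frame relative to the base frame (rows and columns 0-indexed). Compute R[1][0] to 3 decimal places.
End-effector x-axis (col 0 of R) = (0.7500,-0.4330,0.5000)
R[1][0] = -0.4330

-0.433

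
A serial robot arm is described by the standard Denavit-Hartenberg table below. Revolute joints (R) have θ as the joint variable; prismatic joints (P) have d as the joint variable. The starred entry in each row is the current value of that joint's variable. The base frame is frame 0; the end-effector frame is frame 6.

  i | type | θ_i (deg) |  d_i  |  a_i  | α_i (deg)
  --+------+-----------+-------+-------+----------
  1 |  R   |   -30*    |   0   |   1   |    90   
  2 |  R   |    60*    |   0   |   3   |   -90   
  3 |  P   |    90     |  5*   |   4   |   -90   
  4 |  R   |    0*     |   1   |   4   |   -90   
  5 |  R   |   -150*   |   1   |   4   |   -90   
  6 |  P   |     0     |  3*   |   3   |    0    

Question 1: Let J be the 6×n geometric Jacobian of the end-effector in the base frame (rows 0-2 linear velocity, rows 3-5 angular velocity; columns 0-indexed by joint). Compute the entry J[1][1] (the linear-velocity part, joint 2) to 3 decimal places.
-0.775

axis z_1 = (-0.5000,-0.8660,0.0000); lever o_n−o_1 = (-3.0556,5.7338,-1.5490)
cross product → J_v[:, 1] = (1.3415,-0.7745,-5.5131)
J_ω[:, 1] = z_1
entry J[1][1] = -0.7745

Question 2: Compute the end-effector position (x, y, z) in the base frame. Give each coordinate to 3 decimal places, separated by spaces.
after link 1: o_1 = (0.8660, -0.5000, 0.0000)
after link 2: o_2 = (2.1651, -1.2500, 2.5981)
after link 3: o_3 = (0.4151, 4.3792, 5.0981)
after link 4: o_4 = (1.9821, 8.0933, 4.2321)
after link 5: o_5 = (0.1340, 5.1603, 2.0000)
after link 6: o_6 = (-2.1896, 5.2338, -1.5490)

-2.190 5.234 -1.549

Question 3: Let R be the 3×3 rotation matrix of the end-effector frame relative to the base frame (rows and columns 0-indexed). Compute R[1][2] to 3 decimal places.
End-effector z-axis (col 2 of R) = (-0.1250,0.6495,-0.7500)
R[1][2] = 0.6495

0.650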